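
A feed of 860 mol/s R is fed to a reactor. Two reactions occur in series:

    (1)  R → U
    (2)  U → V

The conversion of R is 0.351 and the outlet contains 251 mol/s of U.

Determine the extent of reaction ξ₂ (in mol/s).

ξ₂ = 50.9 mol/s

Conversion of R: R consumed = 1ξ₁ = 0.351 × 860 → ξ₁ = 301.9 mol/s.
U balance: n_U = 0 + 1ξ₁ − 1ξ₂ = 251 → ξ₂ = (1·301.9 − 251)/1 = 50.86 mol/s.
Outlet amounts (n = n₀ + Σ ν·ξ):
  R: 860 − 1(301.9) = 558.1
  U: 0 + 1(301.9) − 1(50.86) = 251
  V: 0 + 1(50.86) = 50.86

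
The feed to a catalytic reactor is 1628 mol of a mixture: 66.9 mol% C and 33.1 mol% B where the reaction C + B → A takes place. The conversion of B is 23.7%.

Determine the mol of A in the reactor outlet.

B reacted = 0.237 × 538.9 = 127.7 mol; ν_B = −1, so ξ = 127.7/1 = 127.7 mol.
Outlet amounts (n = n₀ + ν ξ):
  C: 1089 − 1(127.7) = 961.4
  B: 538.9 − 1(127.7) = 411.2
  A: 0 + 1(127.7) = 127.7

128 mol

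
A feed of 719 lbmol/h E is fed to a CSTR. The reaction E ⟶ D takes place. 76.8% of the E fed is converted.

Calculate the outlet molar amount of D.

552 lbmol/h

E reacted = 0.768 × 719 = 552.2 lbmol/h; ν_E = −1, so ξ = 552.2/1 = 552.2 lbmol/h.
Outlet amounts (n = n₀ + ν ξ):
  E: 719 − 1(552.2) = 166.8
  D: 0 + 1(552.2) = 552.2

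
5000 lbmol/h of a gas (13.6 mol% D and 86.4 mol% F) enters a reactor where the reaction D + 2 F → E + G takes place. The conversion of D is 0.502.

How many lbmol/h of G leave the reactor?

341 lbmol/h

D reacted = 0.502 × 680 = 341.4 lbmol/h; ν_D = −1, so ξ = 341.4/1 = 341.4 lbmol/h.
Outlet amounts (n = n₀ + ν ξ):
  D: 680 − 1(341.4) = 338.6
  F: 4320 − 2(341.4) = 3637
  E: 0 + 1(341.4) = 341.4
  G: 0 + 1(341.4) = 341.4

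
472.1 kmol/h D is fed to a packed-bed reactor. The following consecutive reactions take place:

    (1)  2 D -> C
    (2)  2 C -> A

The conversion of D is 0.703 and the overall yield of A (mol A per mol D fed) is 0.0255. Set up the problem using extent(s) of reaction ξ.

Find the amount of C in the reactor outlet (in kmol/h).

142 kmol/h

Conversion of D: D consumed = 2ξ₁ = 0.703 × 472.1 → ξ₁ = 165.9 kmol/h.
Yield of A: 1ξ₂ / 472.1 = 0.0255 → ξ₂ = 12.04 kmol/h.
Outlet amounts (n = n₀ + Σ ν·ξ):
  D: 472.1 − 2(165.9) = 140.2
  C: 0 + 1(165.9) − 2(12.04) = 141.9
  A: 0 + 1(12.04) = 12.04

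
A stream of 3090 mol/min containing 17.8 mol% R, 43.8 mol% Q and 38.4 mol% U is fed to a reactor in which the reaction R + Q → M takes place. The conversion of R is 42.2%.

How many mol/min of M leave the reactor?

232 mol/min

R reacted = 0.422 × 550 = 232.1 mol/min; ν_R = −1, so ξ = 232.1/1 = 232.1 mol/min.
Outlet amounts (n = n₀ + ν ξ):
  R: 550 − 1(232.1) = 317.9
  Q: 1353 − 1(232.1) = 1121
  M: 0 + 1(232.1) = 232.1
  U: 1187 (inert)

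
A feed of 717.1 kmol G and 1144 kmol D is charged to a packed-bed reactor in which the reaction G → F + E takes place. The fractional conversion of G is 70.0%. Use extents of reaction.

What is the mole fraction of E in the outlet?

0.212

G reacted = 0.7 × 717.1 = 502 kmol; ν_G = −1, so ξ = 502/1 = 502 kmol.
Outlet amounts (n = n₀ + ν ξ):
  G: 717.1 − 1(502) = 215.1
  F: 0 + 1(502) = 502
  E: 0 + 1(502) = 502
  D: 1144 (inert)
Total out = 2363 kmol; y_E = 502 / 2363 = 0.2124.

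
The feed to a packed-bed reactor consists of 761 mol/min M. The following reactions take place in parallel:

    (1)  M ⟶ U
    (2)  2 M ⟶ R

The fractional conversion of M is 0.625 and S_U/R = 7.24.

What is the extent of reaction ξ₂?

Conversion of M: M consumed = 0.625 × 761 = 475.6 mol/min = 1ξ₁ + 2ξ₂.
Selectivity: 1ξ₁ / (1ξ₂) = 7.24 → ξ₁ = 7.24 ξ₂.
Substitute: (1·7.24 + 2) ξ₂ = 475.6 → ξ₂ = 51.47 mol/min, ξ₁ = 372.7 mol/min.
Outlet amounts (n = n₀ + Σ ν·ξ):
  M: 761 − 1(372.7) − 2(51.47) = 285.4
  U: 0 + 1(372.7) = 372.7
  R: 0 + 1(51.47) = 51.47

ξ₂ = 51.5 mol/min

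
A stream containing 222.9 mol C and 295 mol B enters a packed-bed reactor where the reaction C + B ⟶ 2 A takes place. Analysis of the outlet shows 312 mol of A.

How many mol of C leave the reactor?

66.9 mol

For A: n = n₀ + 2ξ → 312 = 0 + 2ξ, giving ξ = 156 mol.
Outlet amounts (n = n₀ + ν ξ):
  C: 222.9 − 1(156) = 66.9
  B: 295 − 1(156) = 139
  A: 0 + 2(156) = 312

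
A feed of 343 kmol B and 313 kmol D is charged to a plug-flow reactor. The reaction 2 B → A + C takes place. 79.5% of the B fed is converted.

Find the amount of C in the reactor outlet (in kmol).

136 kmol

B reacted = 0.795 × 343 = 272.7 kmol; ν_B = −2, so ξ = 272.7/2 = 136.3 kmol.
Outlet amounts (n = n₀ + ν ξ):
  B: 343 − 2(136.3) = 70.31
  A: 0 + 1(136.3) = 136.3
  C: 0 + 1(136.3) = 136.3
  D: 313 (inert)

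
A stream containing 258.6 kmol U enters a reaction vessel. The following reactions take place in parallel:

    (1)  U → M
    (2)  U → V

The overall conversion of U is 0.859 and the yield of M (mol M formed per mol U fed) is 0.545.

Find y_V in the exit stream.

0.314

Yield of M: 1ξ₁ / 258.6 = 0.545 → ξ₁ = 140.9 kmol.
Conversion of U: 1ξ₁ + 1ξ₂ = 0.859 × 258.6 = 222.1 → ξ₂ = 81.2 kmol.
Outlet amounts (n = n₀ + Σ ν·ξ):
  U: 258.6 − 1(140.9) − 1(81.2) = 36.46
  M: 0 + 1(140.9) = 140.9
  V: 0 + 1(81.2) = 81.2
Total out = 258.6 kmol; y_V = 81.2 / 258.6 = 0.314.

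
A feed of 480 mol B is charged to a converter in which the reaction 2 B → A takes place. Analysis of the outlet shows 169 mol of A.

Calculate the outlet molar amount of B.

142 mol

For A: n = n₀ + 1ξ → 169 = 0 + 1ξ, giving ξ = 169 mol.
Outlet amounts (n = n₀ + ν ξ):
  B: 480 − 2(169) = 142
  A: 0 + 1(169) = 169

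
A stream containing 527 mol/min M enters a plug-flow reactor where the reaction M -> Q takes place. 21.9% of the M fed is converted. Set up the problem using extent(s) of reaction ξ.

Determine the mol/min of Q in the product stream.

M reacted = 0.219 × 527 = 115.4 mol/min; ν_M = −1, so ξ = 115.4/1 = 115.4 mol/min.
Outlet amounts (n = n₀ + ν ξ):
  M: 527 − 1(115.4) = 411.6
  Q: 0 + 1(115.4) = 115.4

115 mol/min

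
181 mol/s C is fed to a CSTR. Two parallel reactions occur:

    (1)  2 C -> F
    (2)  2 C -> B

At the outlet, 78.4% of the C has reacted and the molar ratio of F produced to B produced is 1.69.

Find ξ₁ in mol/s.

Conversion of C: C consumed = 0.784 × 181 = 141.9 mol/s = 2ξ₁ + 2ξ₂.
Selectivity: 1ξ₁ / (1ξ₂) = 1.69 → ξ₁ = 1.69 ξ₂.
Substitute: (2·1.69 + 2) ξ₂ = 141.9 → ξ₂ = 26.38 mol/s, ξ₁ = 44.58 mol/s.
Outlet amounts (n = n₀ + Σ ν·ξ):
  C: 181 − 2(44.58) − 2(26.38) = 39.1
  F: 0 + 1(44.58) = 44.58
  B: 0 + 1(26.38) = 26.38

ξ₁ = 44.6 mol/s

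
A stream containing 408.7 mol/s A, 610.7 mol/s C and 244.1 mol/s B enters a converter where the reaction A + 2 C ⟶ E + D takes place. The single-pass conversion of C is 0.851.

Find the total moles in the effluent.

1000 mol/s

C reacted = 0.851 × 610.7 = 519.7 mol/s; ν_C = −2, so ξ = 519.7/2 = 259.9 mol/s.
Outlet amounts (n = n₀ + ν ξ):
  A: 408.7 − 1(259.9) = 148.8
  C: 610.7 − 2(259.9) = 90.99
  E: 0 + 1(259.9) = 259.9
  D: 0 + 1(259.9) = 259.9
  B: 244.1 (inert)
Total out = 148.8 + 90.99 + 259.9 + 259.9 + 244.1 = 1004 mol/s.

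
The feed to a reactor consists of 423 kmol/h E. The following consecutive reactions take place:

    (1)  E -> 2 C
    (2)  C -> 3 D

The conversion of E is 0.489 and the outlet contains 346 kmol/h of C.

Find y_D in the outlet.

Conversion of E: E consumed = 1ξ₁ = 0.489 × 423 → ξ₁ = 206.8 kmol/h.
C balance: n_C = 0 + 2ξ₁ − 1ξ₂ = 346 → ξ₂ = (2·206.8 − 346)/1 = 67.69 kmol/h.
Outlet amounts (n = n₀ + Σ ν·ξ):
  E: 423 − 1(206.8) = 216.2
  C: 0 + 2(206.8) − 1(67.69) = 346
  D: 0 + 3(67.69) = 203.1
Total out = 765.2 kmol/h; y_D = 203.1 / 765.2 = 0.2654.

0.265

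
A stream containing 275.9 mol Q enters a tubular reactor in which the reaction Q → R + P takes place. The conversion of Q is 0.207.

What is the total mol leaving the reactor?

333 mol

Q reacted = 0.207 × 275.9 = 57.11 mol; ν_Q = −1, so ξ = 57.11/1 = 57.11 mol.
Outlet amounts (n = n₀ + ν ξ):
  Q: 275.9 − 1(57.11) = 218.8
  R: 0 + 1(57.11) = 57.11
  P: 0 + 1(57.11) = 57.11
Total out = 218.8 + 57.11 + 57.11 = 333 mol.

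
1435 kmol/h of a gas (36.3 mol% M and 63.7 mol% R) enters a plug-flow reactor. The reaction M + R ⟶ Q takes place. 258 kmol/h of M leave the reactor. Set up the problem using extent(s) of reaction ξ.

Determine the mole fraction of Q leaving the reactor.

For M: n = n₀ − 1ξ → 258 = 520.9 − 1ξ, giving ξ = 262.9 kmol/h.
Outlet amounts (n = n₀ + ν ξ):
  M: 520.9 − 1(262.9) = 258
  R: 914.1 − 1(262.9) = 651.2
  Q: 0 + 1(262.9) = 262.9
Total out = 1172 kmol/h; y_Q = 262.9 / 1172 = 0.2243.

0.224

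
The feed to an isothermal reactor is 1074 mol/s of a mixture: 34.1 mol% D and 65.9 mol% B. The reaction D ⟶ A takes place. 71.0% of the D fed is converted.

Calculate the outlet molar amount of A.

D reacted = 0.71 × 366.2 = 260 mol/s; ν_D = −1, so ξ = 260/1 = 260 mol/s.
Outlet amounts (n = n₀ + ν ξ):
  D: 366.2 − 1(260) = 106.2
  A: 0 + 1(260) = 260
  B: 707.8 (inert)

260 mol/s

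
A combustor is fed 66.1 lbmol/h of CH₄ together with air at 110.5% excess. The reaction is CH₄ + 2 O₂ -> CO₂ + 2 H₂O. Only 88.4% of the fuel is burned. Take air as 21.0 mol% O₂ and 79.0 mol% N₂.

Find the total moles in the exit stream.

1390 lbmol/h

Stoichiometric O₂ = 2 × 66.1 = 132.2 lbmol/h; O₂ fed = 132.2 × 2.105 = 278.3 lbmol/h.
N₂ fed = 278.3 × 79/21 = 1047 lbmol/h.
Fuel reacted = 0.884 × 66.1 → ξ = 58.43 lbmol/h.
Outlet (n = n₀ + ν ξ):
  CH₄: 66.1 − 1(58.43) = 7.668
  O₂: 278.3 − 2(58.43) = 161.4
  N₂: 1047 (inert)
  CO₂: 0 + 1(58.43) = 58.43
  H₂O: 0 + 2(58.43) = 116.9
Total out = 7.668 + 161.4 + 1047 + 58.43 + 116.9 = 1391 lbmol/h.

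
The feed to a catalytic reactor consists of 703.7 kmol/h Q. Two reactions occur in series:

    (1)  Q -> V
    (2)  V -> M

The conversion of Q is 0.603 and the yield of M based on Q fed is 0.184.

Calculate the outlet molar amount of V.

295 kmol/h

Conversion of Q: Q consumed = 1ξ₁ = 0.603 × 703.7 → ξ₁ = 424.3 kmol/h.
Yield of M: 1ξ₂ / 703.7 = 0.184 → ξ₂ = 129.5 kmol/h.
Outlet amounts (n = n₀ + Σ ν·ξ):
  Q: 703.7 − 1(424.3) = 279.4
  V: 0 + 1(424.3) − 1(129.5) = 294.9
  M: 0 + 1(129.5) = 129.5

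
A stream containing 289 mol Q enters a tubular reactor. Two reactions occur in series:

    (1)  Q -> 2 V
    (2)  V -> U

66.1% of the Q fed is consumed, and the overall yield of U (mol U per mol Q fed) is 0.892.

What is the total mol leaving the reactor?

480 mol

Conversion of Q: Q consumed = 1ξ₁ = 0.661 × 289 → ξ₁ = 191 mol.
Yield of U: 1ξ₂ / 289 = 0.892 → ξ₂ = 257.8 mol.
Outlet amounts (n = n₀ + Σ ν·ξ):
  Q: 289 − 1(191) = 97.97
  V: 0 + 2(191) − 1(257.8) = 124.3
  U: 0 + 1(257.8) = 257.8
Total out = 97.97 + 124.3 + 257.8 = 480 mol.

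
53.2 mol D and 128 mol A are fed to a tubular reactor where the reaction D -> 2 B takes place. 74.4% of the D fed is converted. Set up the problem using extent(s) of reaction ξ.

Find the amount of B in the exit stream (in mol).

79.2 mol

D reacted = 0.744 × 53.2 = 39.58 mol; ν_D = −1, so ξ = 39.58/1 = 39.58 mol.
Outlet amounts (n = n₀ + ν ξ):
  D: 53.2 − 1(39.58) = 13.62
  B: 0 + 2(39.58) = 79.16
  A: 128 (inert)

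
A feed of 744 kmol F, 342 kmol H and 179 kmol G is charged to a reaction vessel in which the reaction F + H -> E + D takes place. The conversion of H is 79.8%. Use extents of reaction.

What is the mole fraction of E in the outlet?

H reacted = 0.798 × 342 = 272.9 kmol; ν_H = −1, so ξ = 272.9/1 = 272.9 kmol.
Outlet amounts (n = n₀ + ν ξ):
  F: 744 − 1(272.9) = 471.1
  H: 342 − 1(272.9) = 69.08
  E: 0 + 1(272.9) = 272.9
  D: 0 + 1(272.9) = 272.9
  G: 179 (inert)
Total out = 1265 kmol; y_E = 272.9 / 1265 = 0.2157.

0.216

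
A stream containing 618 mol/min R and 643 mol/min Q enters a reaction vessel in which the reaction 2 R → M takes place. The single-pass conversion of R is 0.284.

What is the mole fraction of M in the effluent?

0.0748

R reacted = 0.284 × 618 = 175.5 mol/min; ν_R = −2, so ξ = 175.5/2 = 87.76 mol/min.
Outlet amounts (n = n₀ + ν ξ):
  R: 618 − 2(87.76) = 442.5
  M: 0 + 1(87.76) = 87.76
  Q: 643 (inert)
Total out = 1173 mol/min; y_M = 87.76 / 1173 = 0.0748.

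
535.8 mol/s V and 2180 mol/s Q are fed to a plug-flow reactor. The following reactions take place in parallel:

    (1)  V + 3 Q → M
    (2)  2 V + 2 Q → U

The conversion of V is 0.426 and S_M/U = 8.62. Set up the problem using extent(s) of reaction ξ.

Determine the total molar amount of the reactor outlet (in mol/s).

Conversion of V: V consumed = 0.426 × 535.8 = 228.3 mol/s = 1ξ₁ + 2ξ₂.
Selectivity: 1ξ₁ / (1ξ₂) = 8.62 → ξ₁ = 8.62 ξ₂.
Substitute: (1·8.62 + 2) ξ₂ = 228.3 → ξ₂ = 21.49 mol/s, ξ₁ = 185.3 mol/s.
Outlet amounts (n = n₀ + Σ ν·ξ):
  V: 535.8 − 1(185.3) − 2(21.49) = 307.5
  Q: 2180 − 3(185.3) − 2(21.49) = 1581
  M: 0 + 1(185.3) = 185.3
  U: 0 + 1(21.49) = 21.49
Total out = 307.5 + 1581 + 185.3 + 21.49 = 2096 mol/s.

2100 mol/s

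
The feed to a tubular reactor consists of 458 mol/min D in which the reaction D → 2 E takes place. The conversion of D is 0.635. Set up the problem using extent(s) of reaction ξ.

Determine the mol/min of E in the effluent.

D reacted = 0.635 × 458 = 290.8 mol/min; ν_D = −1, so ξ = 290.8/1 = 290.8 mol/min.
Outlet amounts (n = n₀ + ν ξ):
  D: 458 − 1(290.8) = 167.2
  E: 0 + 2(290.8) = 581.7

582 mol/min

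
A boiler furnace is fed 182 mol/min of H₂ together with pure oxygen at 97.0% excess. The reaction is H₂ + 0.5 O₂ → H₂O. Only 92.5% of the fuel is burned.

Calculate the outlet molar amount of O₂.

Stoichiometric O₂ = 0.5 × 182 = 91 mol/min; O₂ fed = 91 × 1.970 = 179.3 mol/min.
Fuel reacted = 0.925 × 182 → ξ = 168.3 mol/min.
Outlet (n = n₀ + ν ξ):
  H₂: 182 − 1(168.3) = 13.65
  O₂: 179.3 − 0.5(168.3) = 95.1
  H₂O: 0 + 1(168.3) = 168.3

95.1 mol/min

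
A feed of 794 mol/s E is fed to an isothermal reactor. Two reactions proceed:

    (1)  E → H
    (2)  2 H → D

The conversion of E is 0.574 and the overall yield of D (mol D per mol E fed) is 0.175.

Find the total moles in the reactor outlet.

655 mol/s

Conversion of E: E consumed = 1ξ₁ = 0.574 × 794 → ξ₁ = 455.8 mol/s.
Yield of D: 1ξ₂ / 794 = 0.175 → ξ₂ = 138.9 mol/s.
Outlet amounts (n = n₀ + Σ ν·ξ):
  E: 794 − 1(455.8) = 338.2
  H: 0 + 1(455.8) − 2(138.9) = 177.9
  D: 0 + 1(138.9) = 138.9
Total out = 338.2 + 177.9 + 138.9 = 655 mol/s.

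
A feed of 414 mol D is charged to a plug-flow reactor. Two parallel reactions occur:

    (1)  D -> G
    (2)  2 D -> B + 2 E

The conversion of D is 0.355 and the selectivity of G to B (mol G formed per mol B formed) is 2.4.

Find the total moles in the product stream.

447 mol

Conversion of D: D consumed = 0.355 × 414 = 147 mol = 1ξ₁ + 2ξ₂.
Selectivity: 1ξ₁ / (1ξ₂) = 2.4 → ξ₁ = 2.4 ξ₂.
Substitute: (1·2.4 + 2) ξ₂ = 147 → ξ₂ = 33.4 mol, ξ₁ = 80.17 mol.
Outlet amounts (n = n₀ + Σ ν·ξ):
  D: 414 − 1(80.17) − 2(33.4) = 267
  G: 0 + 1(80.17) = 80.17
  B: 0 + 1(33.4) = 33.4
  E: 0 + 2(33.4) = 66.8
Total out = 267 + 80.17 + 33.4 + 66.8 = 447.4 mol.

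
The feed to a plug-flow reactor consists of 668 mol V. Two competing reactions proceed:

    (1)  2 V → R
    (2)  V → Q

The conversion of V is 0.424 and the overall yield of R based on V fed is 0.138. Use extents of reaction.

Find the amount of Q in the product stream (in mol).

98.9 mol

Yield of R: 1ξ₁ / 668 = 0.138 → ξ₁ = 92.18 mol.
Conversion of V: 2ξ₁ + 1ξ₂ = 0.424 × 668 = 283.2 → ξ₂ = 98.86 mol.
Outlet amounts (n = n₀ + Σ ν·ξ):
  V: 668 − 2(92.18) − 1(98.86) = 384.8
  R: 0 + 1(92.18) = 92.18
  Q: 0 + 1(98.86) = 98.86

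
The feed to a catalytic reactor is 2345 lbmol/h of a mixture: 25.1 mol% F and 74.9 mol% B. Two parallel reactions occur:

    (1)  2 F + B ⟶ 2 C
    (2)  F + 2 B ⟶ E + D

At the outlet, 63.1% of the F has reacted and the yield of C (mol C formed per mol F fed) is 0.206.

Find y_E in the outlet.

0.123

Yield of C: 2ξ₁ / 588.6 = 0.206 → ξ₁ = 60.63 lbmol/h.
Conversion of F: 2ξ₁ + 1ξ₂ = 0.631 × 588.6 = 371.4 → ξ₂ = 250.2 lbmol/h.
Outlet amounts (n = n₀ + Σ ν·ξ):
  F: 588.6 − 2(60.63) − 1(250.2) = 217.2
  B: 1756 − 1(60.63) − 2(250.2) = 1195
  C: 0 + 2(60.63) = 121.3
  E: 0 + 1(250.2) = 250.2
  D: 0 + 1(250.2) = 250.2
Total out = 2034 lbmol/h; y_E = 250.2 / 2034 = 0.123.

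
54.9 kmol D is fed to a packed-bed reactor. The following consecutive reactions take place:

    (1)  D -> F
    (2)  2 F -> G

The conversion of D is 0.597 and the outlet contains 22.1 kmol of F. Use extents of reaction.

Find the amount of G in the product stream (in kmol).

Conversion of D: D consumed = 1ξ₁ = 0.597 × 54.9 → ξ₁ = 32.78 kmol.
F balance: n_F = 0 + 1ξ₁ − 2ξ₂ = 22.1 → ξ₂ = (1·32.78 − 22.1)/2 = 5.338 kmol.
Outlet amounts (n = n₀ + Σ ν·ξ):
  D: 54.9 − 1(32.78) = 22.12
  F: 0 + 1(32.78) − 2(5.338) = 22.1
  G: 0 + 1(5.338) = 5.338

5.34 kmol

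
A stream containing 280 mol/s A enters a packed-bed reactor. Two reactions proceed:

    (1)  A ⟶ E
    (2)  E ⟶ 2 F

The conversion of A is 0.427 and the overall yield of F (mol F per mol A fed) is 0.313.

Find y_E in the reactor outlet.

Conversion of A: A consumed = 1ξ₁ = 0.427 × 280 → ξ₁ = 119.6 mol/s.
Yield of F: 2ξ₂ / 280 = 0.313 → ξ₂ = 43.82 mol/s.
Outlet amounts (n = n₀ + Σ ν·ξ):
  A: 280 − 1(119.6) = 160.4
  E: 0 + 1(119.6) − 1(43.82) = 75.74
  F: 0 + 2(43.82) = 87.64
Total out = 323.8 mol/s; y_E = 75.74 / 323.8 = 0.2339.

0.234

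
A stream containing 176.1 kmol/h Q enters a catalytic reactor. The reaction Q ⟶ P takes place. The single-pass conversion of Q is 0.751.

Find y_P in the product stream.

Q reacted = 0.751 × 176.1 = 132.3 kmol/h; ν_Q = −1, so ξ = 132.3/1 = 132.3 kmol/h.
Outlet amounts (n = n₀ + ν ξ):
  Q: 176.1 − 1(132.3) = 43.85
  P: 0 + 1(132.3) = 132.3
Total out = 176.1 kmol/h; y_P = 132.3 / 176.1 = 0.751.

0.751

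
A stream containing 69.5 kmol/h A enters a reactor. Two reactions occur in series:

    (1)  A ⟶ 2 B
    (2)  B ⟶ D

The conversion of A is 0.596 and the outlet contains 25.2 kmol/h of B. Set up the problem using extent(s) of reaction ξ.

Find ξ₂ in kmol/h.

Conversion of A: A consumed = 1ξ₁ = 0.596 × 69.5 → ξ₁ = 41.42 kmol/h.
B balance: n_B = 0 + 2ξ₁ − 1ξ₂ = 25.2 → ξ₂ = (2·41.42 − 25.2)/1 = 57.64 kmol/h.
Outlet amounts (n = n₀ + Σ ν·ξ):
  A: 69.5 − 1(41.42) = 28.08
  B: 0 + 2(41.42) − 1(57.64) = 25.2
  D: 0 + 1(57.64) = 57.64

ξ₂ = 57.6 kmol/h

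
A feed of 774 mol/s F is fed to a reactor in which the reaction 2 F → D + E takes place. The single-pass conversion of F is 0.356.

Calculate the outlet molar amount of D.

F reacted = 0.356 × 774 = 275.5 mol/s; ν_F = −2, so ξ = 275.5/2 = 137.8 mol/s.
Outlet amounts (n = n₀ + ν ξ):
  F: 774 − 2(137.8) = 498.5
  D: 0 + 1(137.8) = 137.8
  E: 0 + 1(137.8) = 137.8

138 mol/s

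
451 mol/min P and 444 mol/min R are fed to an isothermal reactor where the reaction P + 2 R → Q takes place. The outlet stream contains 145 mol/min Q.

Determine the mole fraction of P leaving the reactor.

For Q: n = n₀ + 1ξ → 145 = 0 + 1ξ, giving ξ = 145 mol/min.
Outlet amounts (n = n₀ + ν ξ):
  P: 451 − 1(145) = 306
  R: 444 − 2(145) = 154
  Q: 0 + 1(145) = 145
Total out = 605 mol/min; y_P = 306 / 605 = 0.5058.

0.506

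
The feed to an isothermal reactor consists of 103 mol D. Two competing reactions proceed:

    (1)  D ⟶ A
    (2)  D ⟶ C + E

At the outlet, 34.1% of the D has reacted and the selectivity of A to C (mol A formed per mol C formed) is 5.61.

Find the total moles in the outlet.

Conversion of D: D consumed = 0.341 × 103 = 35.12 mol = 1ξ₁ + 1ξ₂.
Selectivity: 1ξ₁ / (1ξ₂) = 5.61 → ξ₁ = 5.61 ξ₂.
Substitute: (1·5.61 + 1) ξ₂ = 35.12 → ξ₂ = 5.314 mol, ξ₁ = 29.81 mol.
Outlet amounts (n = n₀ + Σ ν·ξ):
  D: 103 − 1(29.81) − 1(5.314) = 67.88
  A: 0 + 1(29.81) = 29.81
  C: 0 + 1(5.314) = 5.314
  E: 0 + 1(5.314) = 5.314
Total out = 67.88 + 29.81 + 5.314 + 5.314 = 108.3 mol.

108 mol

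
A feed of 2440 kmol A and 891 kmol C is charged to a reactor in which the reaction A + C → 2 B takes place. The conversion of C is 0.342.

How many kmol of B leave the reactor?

609 kmol

C reacted = 0.342 × 891 = 304.7 kmol; ν_C = −1, so ξ = 304.7/1 = 304.7 kmol.
Outlet amounts (n = n₀ + ν ξ):
  A: 2440 − 1(304.7) = 2135
  C: 891 − 1(304.7) = 586.3
  B: 0 + 2(304.7) = 609.4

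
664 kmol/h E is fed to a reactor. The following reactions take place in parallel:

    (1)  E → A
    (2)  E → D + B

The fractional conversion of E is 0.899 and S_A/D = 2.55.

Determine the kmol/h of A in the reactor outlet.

429 kmol/h

Conversion of E: E consumed = 0.899 × 664 = 596.9 kmol/h = 1ξ₁ + 1ξ₂.
Selectivity: 1ξ₁ / (1ξ₂) = 2.55 → ξ₁ = 2.55 ξ₂.
Substitute: (1·2.55 + 1) ξ₂ = 596.9 → ξ₂ = 168.2 kmol/h, ξ₁ = 428.8 kmol/h.
Outlet amounts (n = n₀ + Σ ν·ξ):
  E: 664 − 1(428.8) − 1(168.2) = 67.06
  A: 0 + 1(428.8) = 428.8
  D: 0 + 1(168.2) = 168.2
  B: 0 + 1(168.2) = 168.2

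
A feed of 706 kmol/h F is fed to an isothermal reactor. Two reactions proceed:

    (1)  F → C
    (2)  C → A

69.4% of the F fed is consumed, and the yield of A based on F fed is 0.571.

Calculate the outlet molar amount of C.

Conversion of F: F consumed = 1ξ₁ = 0.694 × 706 → ξ₁ = 490 kmol/h.
Yield of A: 1ξ₂ / 706 = 0.571 → ξ₂ = 403.1 kmol/h.
Outlet amounts (n = n₀ + Σ ν·ξ):
  F: 706 − 1(490) = 216
  C: 0 + 1(490) − 1(403.1) = 86.84
  A: 0 + 1(403.1) = 403.1

86.8 kmol/h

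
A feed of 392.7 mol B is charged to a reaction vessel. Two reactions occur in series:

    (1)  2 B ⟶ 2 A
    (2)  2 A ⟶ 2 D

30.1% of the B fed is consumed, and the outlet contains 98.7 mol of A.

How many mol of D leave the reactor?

19.5 mol

Conversion of B: B consumed = 2ξ₁ = 0.301 × 392.7 → ξ₁ = 59.1 mol.
A balance: n_A = 0 + 2ξ₁ − 2ξ₂ = 98.7 → ξ₂ = (2·59.1 − 98.7)/2 = 9.751 mol.
Outlet amounts (n = n₀ + Σ ν·ξ):
  B: 392.7 − 2(59.1) = 274.5
  A: 0 + 2(59.1) − 2(9.751) = 98.7
  D: 0 + 2(9.751) = 19.5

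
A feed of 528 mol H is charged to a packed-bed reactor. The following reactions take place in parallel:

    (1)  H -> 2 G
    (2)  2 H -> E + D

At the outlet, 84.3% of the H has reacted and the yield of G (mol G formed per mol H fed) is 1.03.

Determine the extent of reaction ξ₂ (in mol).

Yield of G: 2ξ₁ / 528 = 1.03 → ξ₁ = 271.9 mol.
Conversion of H: 1ξ₁ + 2ξ₂ = 0.843 × 528 = 445.1 → ξ₂ = 86.59 mol.
Outlet amounts (n = n₀ + Σ ν·ξ):
  H: 528 − 1(271.9) − 2(86.59) = 82.9
  G: 0 + 2(271.9) = 543.8
  E: 0 + 1(86.59) = 86.59
  D: 0 + 1(86.59) = 86.59

ξ₂ = 86.6 mol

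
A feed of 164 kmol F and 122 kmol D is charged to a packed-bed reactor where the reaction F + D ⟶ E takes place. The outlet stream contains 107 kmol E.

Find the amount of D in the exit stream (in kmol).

15 kmol

For E: n = n₀ + 1ξ → 107 = 0 + 1ξ, giving ξ = 107 kmol.
Outlet amounts (n = n₀ + ν ξ):
  F: 164 − 1(107) = 57
  D: 122 − 1(107) = 15
  E: 0 + 1(107) = 107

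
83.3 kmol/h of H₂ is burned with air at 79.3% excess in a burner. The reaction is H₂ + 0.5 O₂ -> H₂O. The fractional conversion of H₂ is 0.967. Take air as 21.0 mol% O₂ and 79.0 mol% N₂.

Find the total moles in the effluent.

399 kmol/h

Stoichiometric O₂ = 0.5 × 83.3 = 41.65 kmol/h; O₂ fed = 41.65 × 1.793 = 74.68 kmol/h.
N₂ fed = 74.68 × 79/21 = 280.9 kmol/h.
Fuel reacted = 0.967 × 83.3 → ξ = 80.55 kmol/h.
Outlet (n = n₀ + ν ξ):
  H₂: 83.3 − 1(80.55) = 2.749
  O₂: 74.68 − 0.5(80.55) = 34.4
  N₂: 280.9 (inert)
  H₂O: 0 + 1(80.55) = 80.55
Total out = 2.749 + 34.4 + 280.9 + 80.55 = 398.6 kmol/h.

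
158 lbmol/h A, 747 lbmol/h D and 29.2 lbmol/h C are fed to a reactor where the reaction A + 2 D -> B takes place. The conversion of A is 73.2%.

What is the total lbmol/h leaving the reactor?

A reacted = 0.732 × 158 = 115.7 lbmol/h; ν_A = −1, so ξ = 115.7/1 = 115.7 lbmol/h.
Outlet amounts (n = n₀ + ν ξ):
  A: 158 − 1(115.7) = 42.34
  D: 747 − 2(115.7) = 515.7
  B: 0 + 1(115.7) = 115.7
  C: 29.2 (inert)
Total out = 42.34 + 515.7 + 115.7 + 29.2 = 702.9 lbmol/h.

703 lbmol/h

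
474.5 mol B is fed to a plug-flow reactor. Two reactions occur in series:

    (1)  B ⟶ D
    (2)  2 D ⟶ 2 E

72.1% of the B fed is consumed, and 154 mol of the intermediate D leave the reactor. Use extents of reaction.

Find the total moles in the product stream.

474 mol

Conversion of B: B consumed = 1ξ₁ = 0.721 × 474.5 → ξ₁ = 342.1 mol.
D balance: n_D = 0 + 1ξ₁ − 2ξ₂ = 154 → ξ₂ = (1·342.1 − 154)/2 = 94.06 mol.
Outlet amounts (n = n₀ + Σ ν·ξ):
  B: 474.5 − 1(342.1) = 132.4
  D: 0 + 1(342.1) − 2(94.06) = 154
  E: 0 + 2(94.06) = 188.1
Total out = 132.4 + 154 + 188.1 = 474.5 mol.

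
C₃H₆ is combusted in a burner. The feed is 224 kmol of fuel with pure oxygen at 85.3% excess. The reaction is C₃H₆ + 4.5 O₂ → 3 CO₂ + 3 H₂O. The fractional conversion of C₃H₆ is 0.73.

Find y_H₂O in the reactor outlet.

0.226

Stoichiometric O₂ = 4.5 × 224 = 1008 kmol; O₂ fed = 1008 × 1.853 = 1868 kmol.
Fuel reacted = 0.73 × 224 → ξ = 163.5 kmol.
Outlet (n = n₀ + ν ξ):
  C₃H₆: 224 − 1(163.5) = 60.48
  O₂: 1868 − 4.5(163.5) = 1132
  CO₂: 0 + 3(163.5) = 490.6
  H₂O: 0 + 3(163.5) = 490.6
Total out = 2174 kmol; y_H₂O = 490.6 / 2174 = 0.2257.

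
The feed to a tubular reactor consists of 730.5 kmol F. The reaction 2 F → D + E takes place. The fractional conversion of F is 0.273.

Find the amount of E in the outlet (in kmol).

99.7 kmol

F reacted = 0.273 × 730.5 = 199.4 kmol; ν_F = −2, so ξ = 199.4/2 = 99.71 kmol.
Outlet amounts (n = n₀ + ν ξ):
  F: 730.5 − 2(99.71) = 531.1
  D: 0 + 1(99.71) = 99.71
  E: 0 + 1(99.71) = 99.71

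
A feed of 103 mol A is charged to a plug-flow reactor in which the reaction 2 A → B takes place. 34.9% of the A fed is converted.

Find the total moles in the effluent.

A reacted = 0.349 × 103 = 35.95 mol; ν_A = −2, so ξ = 35.95/2 = 17.97 mol.
Outlet amounts (n = n₀ + ν ξ):
  A: 103 − 2(17.97) = 67.05
  B: 0 + 1(17.97) = 17.97
Total out = 67.05 + 17.97 = 85.03 mol.

85 mol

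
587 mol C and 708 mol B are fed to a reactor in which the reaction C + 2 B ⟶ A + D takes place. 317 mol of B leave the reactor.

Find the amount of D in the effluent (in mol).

For B: n = n₀ − 2ξ → 317 = 708 − 2ξ, giving ξ = 195.5 mol.
Outlet amounts (n = n₀ + ν ξ):
  C: 587 − 1(195.5) = 391.5
  B: 708 − 2(195.5) = 317
  A: 0 + 1(195.5) = 195.5
  D: 0 + 1(195.5) = 195.5

196 mol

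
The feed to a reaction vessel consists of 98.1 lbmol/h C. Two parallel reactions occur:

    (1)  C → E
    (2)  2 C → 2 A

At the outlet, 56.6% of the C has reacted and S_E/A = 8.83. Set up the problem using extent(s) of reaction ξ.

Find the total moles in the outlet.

Conversion of C: C consumed = 0.566 × 98.1 = 55.52 lbmol/h = 1ξ₁ + 2ξ₂.
Selectivity: 1ξ₁ / (2ξ₂) = 8.83 → ξ₁ = 17.66 ξ₂.
Substitute: (1·17.66 + 2) ξ₂ = 55.52 → ξ₂ = 2.824 lbmol/h, ξ₁ = 49.88 lbmol/h.
Outlet amounts (n = n₀ + Σ ν·ξ):
  C: 98.1 − 1(49.88) − 2(2.824) = 42.58
  E: 0 + 1(49.88) = 49.88
  A: 0 + 2(2.824) = 5.648
Total out = 42.58 + 49.88 + 5.648 = 98.1 lbmol/h.

98.1 lbmol/h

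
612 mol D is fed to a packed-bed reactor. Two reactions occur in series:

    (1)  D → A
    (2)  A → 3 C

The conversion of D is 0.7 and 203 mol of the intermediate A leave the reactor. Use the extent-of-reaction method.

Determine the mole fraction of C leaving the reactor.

Conversion of D: D consumed = 1ξ₁ = 0.7 × 612 → ξ₁ = 428.4 mol.
A balance: n_A = 0 + 1ξ₁ − 1ξ₂ = 203 → ξ₂ = (1·428.4 − 203)/1 = 225.4 mol.
Outlet amounts (n = n₀ + Σ ν·ξ):
  D: 612 − 1(428.4) = 183.6
  A: 0 + 1(428.4) − 1(225.4) = 203
  C: 0 + 3(225.4) = 676.2
Total out = 1063 mol; y_C = 676.2 / 1063 = 0.6362.

0.636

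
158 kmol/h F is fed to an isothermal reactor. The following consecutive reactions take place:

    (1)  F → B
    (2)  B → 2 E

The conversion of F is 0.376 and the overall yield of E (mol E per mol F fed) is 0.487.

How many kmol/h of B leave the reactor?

20.9 kmol/h

Conversion of F: F consumed = 1ξ₁ = 0.376 × 158 → ξ₁ = 59.41 kmol/h.
Yield of E: 2ξ₂ / 158 = 0.487 → ξ₂ = 38.47 kmol/h.
Outlet amounts (n = n₀ + Σ ν·ξ):
  F: 158 − 1(59.41) = 98.59
  B: 0 + 1(59.41) − 1(38.47) = 20.94
  E: 0 + 2(38.47) = 76.95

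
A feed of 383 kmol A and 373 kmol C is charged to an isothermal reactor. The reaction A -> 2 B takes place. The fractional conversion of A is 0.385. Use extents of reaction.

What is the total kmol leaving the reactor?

A reacted = 0.385 × 383 = 147.5 kmol; ν_A = −1, so ξ = 147.5/1 = 147.5 kmol.
Outlet amounts (n = n₀ + ν ξ):
  A: 383 − 1(147.5) = 235.5
  B: 0 + 2(147.5) = 294.9
  C: 373 (inert)
Total out = 235.5 + 294.9 + 373 = 903.5 kmol.

903 kmol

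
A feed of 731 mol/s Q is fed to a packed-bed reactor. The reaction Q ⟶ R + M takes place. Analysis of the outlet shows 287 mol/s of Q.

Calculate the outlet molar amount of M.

444 mol/s

For Q: n = n₀ − 1ξ → 287 = 731 − 1ξ, giving ξ = 444 mol/s.
Outlet amounts (n = n₀ + ν ξ):
  Q: 731 − 1(444) = 287
  R: 0 + 1(444) = 444
  M: 0 + 1(444) = 444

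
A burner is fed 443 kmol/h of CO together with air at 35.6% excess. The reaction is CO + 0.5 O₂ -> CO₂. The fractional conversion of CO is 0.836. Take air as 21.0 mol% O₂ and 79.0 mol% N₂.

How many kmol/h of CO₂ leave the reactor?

370 kmol/h

Stoichiometric O₂ = 0.5 × 443 = 221.5 kmol/h; O₂ fed = 221.5 × 1.356 = 300.4 kmol/h.
N₂ fed = 300.4 × 79/21 = 1130 kmol/h.
Fuel reacted = 0.836 × 443 → ξ = 370.3 kmol/h.
Outlet (n = n₀ + ν ξ):
  CO: 443 − 1(370.3) = 72.65
  O₂: 300.4 − 0.5(370.3) = 115.2
  N₂: 1130 (inert)
  CO₂: 0 + 1(370.3) = 370.3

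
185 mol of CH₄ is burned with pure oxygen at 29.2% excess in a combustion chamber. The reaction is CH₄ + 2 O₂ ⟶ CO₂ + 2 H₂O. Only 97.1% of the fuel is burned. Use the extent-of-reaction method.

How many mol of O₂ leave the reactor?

Stoichiometric O₂ = 2 × 185 = 370 mol; O₂ fed = 370 × 1.292 = 478 mol.
Fuel reacted = 0.971 × 185 → ξ = 179.6 mol.
Outlet (n = n₀ + ν ξ):
  CH₄: 185 − 1(179.6) = 5.365
  O₂: 478 − 2(179.6) = 118.8
  CO₂: 0 + 1(179.6) = 179.6
  H₂O: 0 + 2(179.6) = 359.3

119 mol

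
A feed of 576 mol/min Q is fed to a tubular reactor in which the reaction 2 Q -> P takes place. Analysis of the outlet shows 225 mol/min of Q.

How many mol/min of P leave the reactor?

176 mol/min

For Q: n = n₀ − 2ξ → 225 = 576 − 2ξ, giving ξ = 175.5 mol/min.
Outlet amounts (n = n₀ + ν ξ):
  Q: 576 − 2(175.5) = 225
  P: 0 + 1(175.5) = 175.5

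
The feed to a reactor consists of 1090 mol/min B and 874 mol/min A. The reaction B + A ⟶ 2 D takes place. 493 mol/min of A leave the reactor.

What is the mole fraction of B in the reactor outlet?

For A: n = n₀ − 1ξ → 493 = 874 − 1ξ, giving ξ = 381 mol/min.
Outlet amounts (n = n₀ + ν ξ):
  B: 1090 − 1(381) = 709
  A: 874 − 1(381) = 493
  D: 0 + 2(381) = 762
Total out = 1964 mol/min; y_B = 709 / 1964 = 0.361.

0.361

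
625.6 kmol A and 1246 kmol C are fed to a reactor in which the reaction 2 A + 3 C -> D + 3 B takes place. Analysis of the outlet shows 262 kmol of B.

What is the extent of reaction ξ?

For B: n = n₀ + 3ξ → 262 = 0 + 3ξ, giving ξ = 87.33 kmol.
Outlet amounts (n = n₀ + ν ξ):
  A: 625.6 − 2(87.33) = 450.9
  C: 1246 − 3(87.33) = 984
  D: 0 + 1(87.33) = 87.33
  B: 0 + 3(87.33) = 262

ξ = 87.3 kmol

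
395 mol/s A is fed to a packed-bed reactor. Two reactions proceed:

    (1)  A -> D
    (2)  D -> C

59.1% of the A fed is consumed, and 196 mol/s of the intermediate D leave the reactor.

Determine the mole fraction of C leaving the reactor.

Conversion of A: A consumed = 1ξ₁ = 0.591 × 395 → ξ₁ = 233.4 mol/s.
D balance: n_D = 0 + 1ξ₁ − 1ξ₂ = 196 → ξ₂ = (1·233.4 − 196)/1 = 37.44 mol/s.
Outlet amounts (n = n₀ + Σ ν·ξ):
  A: 395 − 1(233.4) = 161.6
  D: 0 + 1(233.4) − 1(37.44) = 196
  C: 0 + 1(37.44) = 37.44
Total out = 395 mol/s; y_C = 37.44 / 395 = 0.0948.

0.0948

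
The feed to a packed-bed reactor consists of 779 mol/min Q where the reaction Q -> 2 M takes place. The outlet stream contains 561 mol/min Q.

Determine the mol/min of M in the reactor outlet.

436 mol/min

For Q: n = n₀ − 1ξ → 561 = 779 − 1ξ, giving ξ = 218 mol/min.
Outlet amounts (n = n₀ + ν ξ):
  Q: 779 − 1(218) = 561
  M: 0 + 2(218) = 436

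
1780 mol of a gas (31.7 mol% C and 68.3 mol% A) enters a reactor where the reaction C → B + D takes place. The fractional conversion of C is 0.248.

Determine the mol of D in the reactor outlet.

C reacted = 0.248 × 564.3 = 139.9 mol; ν_C = −1, so ξ = 139.9/1 = 139.9 mol.
Outlet amounts (n = n₀ + ν ξ):
  C: 564.3 − 1(139.9) = 424.3
  B: 0 + 1(139.9) = 139.9
  D: 0 + 1(139.9) = 139.9
  A: 1216 (inert)

140 mol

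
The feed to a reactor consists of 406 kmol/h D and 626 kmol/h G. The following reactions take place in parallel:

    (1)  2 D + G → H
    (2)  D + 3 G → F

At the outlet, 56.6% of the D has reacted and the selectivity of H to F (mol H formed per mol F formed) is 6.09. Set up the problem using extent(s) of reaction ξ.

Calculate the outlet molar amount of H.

106 kmol/h

Conversion of D: D consumed = 0.566 × 406 = 229.8 kmol/h = 2ξ₁ + 1ξ₂.
Selectivity: 1ξ₁ / (1ξ₂) = 6.09 → ξ₁ = 6.09 ξ₂.
Substitute: (2·6.09 + 1) ξ₂ = 229.8 → ξ₂ = 17.44 kmol/h, ξ₁ = 106.2 kmol/h.
Outlet amounts (n = n₀ + Σ ν·ξ):
  D: 406 − 2(106.2) − 1(17.44) = 176.2
  G: 626 − 1(106.2) − 3(17.44) = 467.5
  H: 0 + 1(106.2) = 106.2
  F: 0 + 1(17.44) = 17.44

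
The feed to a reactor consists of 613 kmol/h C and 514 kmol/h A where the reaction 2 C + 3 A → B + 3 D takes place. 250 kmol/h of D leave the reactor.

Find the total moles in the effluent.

For D: n = n₀ + 3ξ → 250 = 0 + 3ξ, giving ξ = 83.33 kmol/h.
Outlet amounts (n = n₀ + ν ξ):
  C: 613 − 2(83.33) = 446.3
  A: 514 − 3(83.33) = 264
  B: 0 + 1(83.33) = 83.33
  D: 0 + 3(83.33) = 250
Total out = 446.3 + 264 + 83.33 + 250 = 1044 kmol/h.

1040 kmol/h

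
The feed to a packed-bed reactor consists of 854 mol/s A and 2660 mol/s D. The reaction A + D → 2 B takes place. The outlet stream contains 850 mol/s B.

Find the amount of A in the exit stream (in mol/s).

For B: n = n₀ + 2ξ → 850 = 0 + 2ξ, giving ξ = 425 mol/s.
Outlet amounts (n = n₀ + ν ξ):
  A: 854 − 1(425) = 429
  D: 2660 − 1(425) = 2235
  B: 0 + 2(425) = 850

429 mol/s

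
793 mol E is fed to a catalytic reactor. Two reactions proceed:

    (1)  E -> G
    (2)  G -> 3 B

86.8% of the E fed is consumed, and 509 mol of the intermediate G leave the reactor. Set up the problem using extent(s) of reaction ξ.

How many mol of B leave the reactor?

538 mol

Conversion of E: E consumed = 1ξ₁ = 0.868 × 793 → ξ₁ = 688.3 mol.
G balance: n_G = 0 + 1ξ₁ − 1ξ₂ = 509 → ξ₂ = (1·688.3 − 509)/1 = 179.3 mol.
Outlet amounts (n = n₀ + Σ ν·ξ):
  E: 793 − 1(688.3) = 104.7
  G: 0 + 1(688.3) − 1(179.3) = 509
  B: 0 + 3(179.3) = 538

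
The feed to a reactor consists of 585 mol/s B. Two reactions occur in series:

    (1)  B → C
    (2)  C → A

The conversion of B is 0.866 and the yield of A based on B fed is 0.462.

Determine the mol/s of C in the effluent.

Conversion of B: B consumed = 1ξ₁ = 0.866 × 585 → ξ₁ = 506.6 mol/s.
Yield of A: 1ξ₂ / 585 = 0.462 → ξ₂ = 270.3 mol/s.
Outlet amounts (n = n₀ + Σ ν·ξ):
  B: 585 − 1(506.6) = 78.39
  C: 0 + 1(506.6) − 1(270.3) = 236.3
  A: 0 + 1(270.3) = 270.3

236 mol/s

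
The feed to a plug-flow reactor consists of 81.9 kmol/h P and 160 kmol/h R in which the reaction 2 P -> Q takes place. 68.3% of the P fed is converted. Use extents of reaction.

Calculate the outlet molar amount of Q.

28 kmol/h

P reacted = 0.683 × 81.9 = 55.94 kmol/h; ν_P = −2, so ξ = 55.94/2 = 27.97 kmol/h.
Outlet amounts (n = n₀ + ν ξ):
  P: 81.9 − 2(27.97) = 25.96
  Q: 0 + 1(27.97) = 27.97
  R: 160 (inert)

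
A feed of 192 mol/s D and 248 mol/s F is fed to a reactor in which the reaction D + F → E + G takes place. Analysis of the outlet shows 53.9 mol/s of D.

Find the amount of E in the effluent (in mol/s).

138 mol/s

For D: n = n₀ − 1ξ → 53.9 = 192 − 1ξ, giving ξ = 138.1 mol/s.
Outlet amounts (n = n₀ + ν ξ):
  D: 192 − 1(138.1) = 53.9
  F: 248 − 1(138.1) = 109.9
  E: 0 + 1(138.1) = 138.1
  G: 0 + 1(138.1) = 138.1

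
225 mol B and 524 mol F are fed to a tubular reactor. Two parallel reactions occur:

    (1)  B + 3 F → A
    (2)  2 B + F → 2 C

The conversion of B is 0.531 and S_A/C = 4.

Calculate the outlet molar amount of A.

Conversion of B: B consumed = 0.531 × 225 = 119.5 mol = 1ξ₁ + 2ξ₂.
Selectivity: 1ξ₁ / (2ξ₂) = 4 → ξ₁ = 8 ξ₂.
Substitute: (1·8 + 2) ξ₂ = 119.5 → ξ₂ = 11.95 mol, ξ₁ = 95.58 mol.
Outlet amounts (n = n₀ + Σ ν·ξ):
  B: 225 − 1(95.58) − 2(11.95) = 105.5
  F: 524 − 3(95.58) − 1(11.95) = 225.3
  A: 0 + 1(95.58) = 95.58
  C: 0 + 2(11.95) = 23.9

95.6 mol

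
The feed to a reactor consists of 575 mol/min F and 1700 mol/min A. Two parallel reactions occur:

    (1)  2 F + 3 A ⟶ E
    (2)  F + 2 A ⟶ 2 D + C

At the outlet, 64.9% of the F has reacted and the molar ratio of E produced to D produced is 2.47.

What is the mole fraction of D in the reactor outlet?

Conversion of F: F consumed = 0.649 × 575 = 373.2 mol/min = 2ξ₁ + 1ξ₂.
Selectivity: 1ξ₁ / (2ξ₂) = 2.47 → ξ₁ = 4.94 ξ₂.
Substitute: (2·4.94 + 1) ξ₂ = 373.2 → ξ₂ = 34.3 mol/min, ξ₁ = 169.4 mol/min.
Outlet amounts (n = n₀ + Σ ν·ξ):
  F: 575 − 2(169.4) − 1(34.3) = 201.8
  A: 1700 − 3(169.4) − 2(34.3) = 1123
  E: 0 + 1(169.4) = 169.4
  D: 0 + 2(34.3) = 68.6
  C: 0 + 1(34.3) = 34.3
Total out = 1597 mol/min; y_D = 68.6 / 1597 = 0.04295.

0.0429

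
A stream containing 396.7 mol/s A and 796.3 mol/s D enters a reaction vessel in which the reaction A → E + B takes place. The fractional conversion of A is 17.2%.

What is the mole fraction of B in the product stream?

0.0541

A reacted = 0.172 × 396.7 = 68.23 mol/s; ν_A = −1, so ξ = 68.23/1 = 68.23 mol/s.
Outlet amounts (n = n₀ + ν ξ):
  A: 396.7 − 1(68.23) = 328.5
  E: 0 + 1(68.23) = 68.23
  B: 0 + 1(68.23) = 68.23
  D: 796.3 (inert)
Total out = 1261 mol/s; y_B = 68.23 / 1261 = 0.0541.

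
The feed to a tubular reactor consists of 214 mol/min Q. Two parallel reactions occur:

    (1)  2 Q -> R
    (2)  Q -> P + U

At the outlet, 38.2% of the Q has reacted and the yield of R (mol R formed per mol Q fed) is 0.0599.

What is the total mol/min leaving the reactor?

257 mol/min

Yield of R: 1ξ₁ / 214 = 0.0599 → ξ₁ = 12.82 mol/min.
Conversion of Q: 2ξ₁ + 1ξ₂ = 0.382 × 214 = 81.75 → ξ₂ = 56.11 mol/min.
Outlet amounts (n = n₀ + Σ ν·ξ):
  Q: 214 − 2(12.82) − 1(56.11) = 132.3
  R: 0 + 1(12.82) = 12.82
  P: 0 + 1(56.11) = 56.11
  U: 0 + 1(56.11) = 56.11
Total out = 132.3 + 12.82 + 56.11 + 56.11 = 257.3 mol/min.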